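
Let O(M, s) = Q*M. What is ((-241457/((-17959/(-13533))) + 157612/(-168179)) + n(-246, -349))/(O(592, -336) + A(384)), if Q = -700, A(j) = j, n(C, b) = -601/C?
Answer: 135187694200747861/307614036468621696 ≈ 0.43947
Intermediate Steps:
O(M, s) = -700*M
((-241457/((-17959/(-13533))) + 157612/(-168179)) + n(-246, -349))/(O(592, -336) + A(384)) = ((-241457/((-17959/(-13533))) + 157612/(-168179)) - 601/(-246))/(-700*592 + 384) = ((-241457/((-17959*(-1/13533))) + 157612*(-1/168179)) - 601*(-1/246))/(-414400 + 384) = ((-241457/17959/13533 - 157612/168179) + 601/246)/(-414016) = ((-241457*13533/17959 - 157612/168179) + 601/246)*(-1/414016) = ((-3267637581/17959 - 157612/168179) + 601/246)*(-1/414016) = (-549550851288907/3020326661 + 601/246)*(-1/414016) = -135187694200747861/743000358606*(-1/414016) = 135187694200747861/307614036468621696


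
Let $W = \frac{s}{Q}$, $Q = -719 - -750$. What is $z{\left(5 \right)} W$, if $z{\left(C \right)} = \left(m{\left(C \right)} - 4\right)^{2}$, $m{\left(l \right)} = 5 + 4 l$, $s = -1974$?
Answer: $- \frac{870534}{31} \approx -28082.0$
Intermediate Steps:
$Q = 31$ ($Q = -719 + 750 = 31$)
$z{\left(C \right)} = \left(1 + 4 C\right)^{2}$ ($z{\left(C \right)} = \left(\left(5 + 4 C\right) - 4\right)^{2} = \left(1 + 4 C\right)^{2}$)
$W = - \frac{1974}{31} \approx -63.677$
$z{\left(5 \right)} W = \left(1 + 4 \cdot 5\right)^{2} \left(- \frac{1974}{31}\right) = \left(1 + 20\right)^{2} \left(- \frac{1974}{31}\right) = 21^{2} \left(- \frac{1974}{31}\right) = 441 \left(- \frac{1974}{31}\right) = - \frac{870534}{31}$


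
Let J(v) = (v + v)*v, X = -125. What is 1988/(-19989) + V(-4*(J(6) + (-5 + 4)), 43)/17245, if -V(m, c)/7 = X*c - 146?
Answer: 738231823/344710305 ≈ 2.1416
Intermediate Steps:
J(v) = 2*v² (J(v) = (2*v)*v = 2*v²)
V(m, c) = 1022 + 875*c (V(m, c) = -7*(-125*c - 146) = -7*(-146 - 125*c) = 1022 + 875*c)
1988/(-19989) + V(-4*(J(6) + (-5 + 4)), 43)/17245 = 1988/(-19989) + (1022 + 875*43)/17245 = 1988*(-1/19989) + (1022 + 37625)*(1/17245) = -1988/19989 + 38647*(1/17245) = -1988/19989 + 38647/17245 = 738231823/344710305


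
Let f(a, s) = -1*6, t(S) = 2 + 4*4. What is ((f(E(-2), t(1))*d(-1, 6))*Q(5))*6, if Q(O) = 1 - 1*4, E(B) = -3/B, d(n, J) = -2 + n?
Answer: -324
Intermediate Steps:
Q(O) = -3 (Q(O) = 1 - 4 = -3)
t(S) = 18 (t(S) = 2 + 16 = 18)
f(a, s) = -6
((f(E(-2), t(1))*d(-1, 6))*Q(5))*6 = (-6*(-2 - 1)*(-3))*6 = (-6*(-3)*(-3))*6 = (18*(-3))*6 = -54*6 = -324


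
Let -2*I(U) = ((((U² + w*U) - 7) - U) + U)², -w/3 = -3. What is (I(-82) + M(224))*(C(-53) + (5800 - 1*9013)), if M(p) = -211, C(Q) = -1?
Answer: 57448422841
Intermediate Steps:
w = 9 (w = -3*(-3) = 9)
I(U) = -(-7 + U² + 9*U)²/2 (I(U) = -((((U² + 9*U) - 7) - U) + U)²/2 = -(((-7 + U² + 9*U) - U) + U)²/2 = -((-7 + U² + 8*U) + U)²/2 = -(-7 + U² + 9*U)²/2)
(I(-82) + M(224))*(C(-53) + (5800 - 1*9013)) = (-(-7 + (-82)² + 9*(-82))²/2 - 211)*(-1 + (5800 - 1*9013)) = (-(-7 + 6724 - 738)²/2 - 211)*(-1 + (5800 - 9013)) = (-½*5979² - 211)*(-1 - 3213) = (-½*35748441 - 211)*(-3214) = (-35748441/2 - 211)*(-3214) = -35748863/2*(-3214) = 57448422841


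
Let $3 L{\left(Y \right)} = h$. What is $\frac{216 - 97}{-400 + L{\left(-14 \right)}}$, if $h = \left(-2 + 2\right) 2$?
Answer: $- \frac{119}{400} \approx -0.2975$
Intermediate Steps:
$h = 0$ ($h = 0 \cdot 2 = 0$)
$L{\left(Y \right)} = 0$ ($L{\left(Y \right)} = \frac{1}{3} \cdot 0 = 0$)
$\frac{216 - 97}{-400 + L{\left(-14 \right)}} = \frac{216 - 97}{-400 + 0} = \frac{119}{-400} = 119 \left(- \frac{1}{400}\right) = - \frac{119}{400}$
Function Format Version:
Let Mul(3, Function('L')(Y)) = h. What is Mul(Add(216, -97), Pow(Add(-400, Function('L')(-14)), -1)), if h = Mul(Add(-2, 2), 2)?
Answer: Rational(-119, 400) ≈ -0.29750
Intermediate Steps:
h = 0 (h = Mul(0, 2) = 0)
Function('L')(Y) = 0 (Function('L')(Y) = Mul(Rational(1, 3), 0) = 0)
Mul(Add(216, -97), Pow(Add(-400, Function('L')(-14)), -1)) = Mul(Add(216, -97), Pow(Add(-400, 0), -1)) = Mul(119, Pow(-400, -1)) = Mul(119, Rational(-1, 400)) = Rational(-119, 400)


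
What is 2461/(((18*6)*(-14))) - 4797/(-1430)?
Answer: 143609/83160 ≈ 1.7269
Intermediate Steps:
2461/(((18*6)*(-14))) - 4797/(-1430) = 2461/((108*(-14))) - 4797*(-1/1430) = 2461/(-1512) + 369/110 = 2461*(-1/1512) + 369/110 = -2461/1512 + 369/110 = 143609/83160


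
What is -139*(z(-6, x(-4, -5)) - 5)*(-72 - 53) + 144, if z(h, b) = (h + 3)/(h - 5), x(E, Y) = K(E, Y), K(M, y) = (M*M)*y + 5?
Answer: -901916/11 ≈ -81992.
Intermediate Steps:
K(M, y) = 5 + y*M² (K(M, y) = M²*y + 5 = y*M² + 5 = 5 + y*M²)
x(E, Y) = 5 + Y*E²
z(h, b) = (3 + h)/(-5 + h)
-139*(z(-6, x(-4, -5)) - 5)*(-72 - 53) + 144 = -139*((3 - 6)/(-5 - 6) - 5)*(-72 - 53) + 144 = -139*(-3/(-11) - 5)*(-125) + 144 = -139*(-1/11*(-3) - 5)*(-125) + 144 = -139*(3/11 - 5)*(-125) + 144 = -(-7228)*(-125)/11 + 144 = -139*6500/11 + 144 = -903500/11 + 144 = -901916/11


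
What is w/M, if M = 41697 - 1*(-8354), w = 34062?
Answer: 34062/50051 ≈ 0.68055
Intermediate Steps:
M = 50051 (M = 41697 + 8354 = 50051)
w/M = 34062/50051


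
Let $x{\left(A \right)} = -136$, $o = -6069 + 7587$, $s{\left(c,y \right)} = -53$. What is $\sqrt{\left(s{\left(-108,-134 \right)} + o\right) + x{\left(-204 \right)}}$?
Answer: $\sqrt{1329} \approx 36.455$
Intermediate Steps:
$o = 1518$
$\sqrt{\left(s{\left(-108,-134 \right)} + o\right) + x{\left(-204 \right)}} = \sqrt{\left(-53 + 1518\right) - 136} = \sqrt{1465 - 136} = \sqrt{1329}$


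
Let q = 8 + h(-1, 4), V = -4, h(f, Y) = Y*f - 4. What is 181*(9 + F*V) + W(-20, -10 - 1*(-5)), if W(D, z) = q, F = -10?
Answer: 8869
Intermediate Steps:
h(f, Y) = -4 + Y*f
q = 0 (q = 8 + (-4 + 4*(-1)) = 8 + (-4 - 4) = 8 - 8 = 0)
W(D, z) = 0
181*(9 + F*V) + W(-20, -10 - 1*(-5)) = 181*(9 - 10*(-4)) + 0 = 181*(9 + 40) + 0 = 181*49 + 0 = 8869 + 0 = 8869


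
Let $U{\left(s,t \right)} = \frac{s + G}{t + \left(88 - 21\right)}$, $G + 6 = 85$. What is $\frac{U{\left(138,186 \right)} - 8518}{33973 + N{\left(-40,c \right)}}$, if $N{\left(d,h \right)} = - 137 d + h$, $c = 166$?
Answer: $- \frac{2154837}{10023607} \approx -0.21498$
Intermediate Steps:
$G = 79$ ($G = -6 + 85 = 79$)
$N{\left(d,h \right)} = h - 137 d$
$U{\left(s,t \right)} = \frac{79 + s}{67 + t}$ ($U{\left(s,t \right)} = \frac{s + 79}{t + \left(88 - 21\right)} = \frac{79 + s}{t + \left(88 - 21\right)} = \frac{79 + s}{t + 67} = \frac{79 + s}{67 + t}$)
$\frac{U{\left(138,186 \right)} - 8518}{33973 + N{\left(-40,c \right)}} = \frac{\frac{79 + 138}{67 + 186} - 8518}{33973 + \left(166 - -5480\right)} = \frac{\frac{1}{253} \cdot 217 - 8518}{33973 + \left(166 + 5480\right)} = \frac{\frac{1}{253} \cdot 217 - 8518}{33973 + 5646} = \frac{\frac{217}{253} - 8518}{39619} = \left(- \frac{2154837}{253}\right) \frac{1}{39619} = - \frac{2154837}{10023607}$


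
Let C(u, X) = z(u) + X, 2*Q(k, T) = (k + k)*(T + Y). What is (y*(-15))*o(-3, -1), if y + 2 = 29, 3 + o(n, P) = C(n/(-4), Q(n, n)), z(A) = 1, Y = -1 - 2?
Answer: -6480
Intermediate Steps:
Y = -3
Q(k, T) = k*(-3 + T) (Q(k, T) = ((k + k)*(T - 3))/2 = ((2*k)*(-3 + T))/2 = (2*k*(-3 + T))/2 = k*(-3 + T))
C(u, X) = 1 + X
o(n, P) = -2 + n*(-3 + n) (o(n, P) = -3 + (1 + n*(-3 + n)) = -2 + n*(-3 + n))
y = 27 (y = -2 + 29 = 27)
(y*(-15))*o(-3, -1) = (27*(-15))*(-2 - 3*(-3 - 3)) = -405*(-2 - 3*(-6)) = -405*(-2 + 18) = -405*16 = -6480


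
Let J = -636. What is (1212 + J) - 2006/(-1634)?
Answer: 471595/817 ≈ 577.23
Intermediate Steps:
(1212 + J) - 2006/(-1634) = (1212 - 636) - 2006/(-1634) = 576 - 2006*(-1/1634) = 576 + 1003/817 = 471595/817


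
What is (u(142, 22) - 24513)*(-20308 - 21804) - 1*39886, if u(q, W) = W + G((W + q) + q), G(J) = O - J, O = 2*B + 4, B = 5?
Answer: 1043621810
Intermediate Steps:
O = 14 (O = 2*5 + 4 = 10 + 4 = 14)
G(J) = 14 - J
u(q, W) = 14 - 2*q (u(q, W) = W + (14 - ((W + q) + q)) = W + (14 - (W + 2*q)) = W + (14 + (-W - 2*q)) = W + (14 - W - 2*q) = 14 - 2*q)
(u(142, 22) - 24513)*(-20308 - 21804) - 1*39886 = ((14 - 2*142) - 24513)*(-20308 - 21804) - 1*39886 = ((14 - 284) - 24513)*(-42112) - 39886 = (-270 - 24513)*(-42112) - 39886 = -24783*(-42112) - 39886 = 1043661696 - 39886 = 1043621810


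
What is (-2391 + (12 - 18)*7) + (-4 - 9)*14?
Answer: -2615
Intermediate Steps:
(-2391 + (12 - 18)*7) + (-4 - 9)*14 = (-2391 - 6*7) - 13*14 = (-2391 - 42) - 182 = -2433 - 182 = -2615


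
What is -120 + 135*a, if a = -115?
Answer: -15645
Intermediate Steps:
-120 + 135*a = -120 + 135*(-115) = -120 - 15525 = -15645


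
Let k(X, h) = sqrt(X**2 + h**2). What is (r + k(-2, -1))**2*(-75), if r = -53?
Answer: -211050 + 7950*sqrt(5) ≈ -1.9327e+5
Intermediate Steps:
(r + k(-2, -1))**2*(-75) = (-53 + sqrt((-2)**2 + (-1)**2))**2*(-75) = (-53 + sqrt(4 + 1))**2*(-75) = (-53 + sqrt(5))**2*(-75) = -75*(-53 + sqrt(5))**2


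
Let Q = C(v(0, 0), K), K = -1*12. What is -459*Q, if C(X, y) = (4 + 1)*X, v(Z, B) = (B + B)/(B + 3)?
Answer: 0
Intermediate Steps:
v(Z, B) = 2*B/(3 + B) (v(Z, B) = (2*B)/(3 + B) = 2*B/(3 + B))
K = -12
C(X, y) = 5*X
Q = 0 (Q = 5*(2*0/(3 + 0)) = 5*(2*0/3) = 5*(2*0*(⅓)) = 5*0 = 0)
-459*Q = -459*0 = 0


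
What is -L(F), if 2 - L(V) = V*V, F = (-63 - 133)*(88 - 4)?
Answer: 271063294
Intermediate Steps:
F = -16464 (F = -196*84 = -16464)
L(V) = 2 - V² (L(V) = 2 - V*V = 2 - V²)
-L(F) = -(2 - 1*(-16464)²) = -(2 - 1*271063296) = -(2 - 271063296) = -1*(-271063294) = 271063294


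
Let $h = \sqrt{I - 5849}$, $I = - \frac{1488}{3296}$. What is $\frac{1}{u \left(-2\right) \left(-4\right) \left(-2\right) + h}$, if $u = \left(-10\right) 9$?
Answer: $\frac{296640}{428366587} - \frac{i \sqrt{248227322}}{428366587} \approx 0.00069249 - 3.678 \cdot 10^{-5} i$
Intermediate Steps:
$u = -90$
$I = - \frac{93}{206}$ ($I = \left(-1488\right) \frac{1}{3296} = - \frac{93}{206} \approx -0.45146$)
$h = \frac{i \sqrt{248227322}}{206}$ ($h = \sqrt{- \frac{93}{206} - 5849} = \sqrt{- \frac{1204987}{206}} = \frac{i \sqrt{248227322}}{206} \approx 76.482 i$)
$\frac{1}{u \left(-2\right) \left(-4\right) \left(-2\right) + h} = \frac{1}{- 90 \left(-2\right) \left(-4\right) \left(-2\right) + \frac{i \sqrt{248227322}}{206}} = \frac{1}{- 90 \cdot 8 \left(-2\right) + \frac{i \sqrt{248227322}}{206}} = \frac{1}{\left(-90\right) \left(-16\right) + \frac{i \sqrt{248227322}}{206}} = \frac{1}{1440 + \frac{i \sqrt{248227322}}{206}}$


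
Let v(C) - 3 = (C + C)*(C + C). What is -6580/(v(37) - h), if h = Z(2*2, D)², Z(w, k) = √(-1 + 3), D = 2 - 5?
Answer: -6580/5477 ≈ -1.2014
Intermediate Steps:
D = -3
Z(w, k) = √2
h = 2 (h = (√2)² = 2)
v(C) = 3 + 4*C² (v(C) = 3 + (C + C)*(C + C) = 3 + (2*C)*(2*C) = 3 + 4*C²)
-6580/(v(37) - h) = -6580/((3 + 4*37²) - 1*2) = -6580/((3 + 4*1369) - 2) = -6580/((3 + 5476) - 2) = -6580/(5479 - 2) = -6580/5477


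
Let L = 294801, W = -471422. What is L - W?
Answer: 766223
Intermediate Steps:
L - W = 294801 - 1*(-471422) = 294801 + 471422 = 766223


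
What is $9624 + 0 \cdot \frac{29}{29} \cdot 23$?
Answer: $9624$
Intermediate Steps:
$9624 + 0 \cdot \frac{29}{29} \cdot 23 = 9624 + 0 \cdot 29 \cdot \frac{1}{29} \cdot 23 = 9624 + 0 \cdot 1 \cdot 23 = 9624 + 0 \cdot 23 = 9624 + 0 = 9624$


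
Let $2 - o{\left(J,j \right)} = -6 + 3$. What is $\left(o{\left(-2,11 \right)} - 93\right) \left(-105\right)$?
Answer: $9240$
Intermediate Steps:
$o{\left(J,j \right)} = 5$ ($o{\left(J,j \right)} = 2 - \left(-6 + 3\right) = 2 - -3 = 2 + 3 = 5$)
$\left(o{\left(-2,11 \right)} - 93\right) \left(-105\right) = \left(5 - 93\right) \left(-105\right) = \left(-88\right) \left(-105\right) = 9240$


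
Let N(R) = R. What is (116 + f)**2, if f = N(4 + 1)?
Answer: 14641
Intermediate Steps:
f = 5 (f = 4 + 1 = 5)
(116 + f)**2 = (116 + 5)**2 = 121**2 = 14641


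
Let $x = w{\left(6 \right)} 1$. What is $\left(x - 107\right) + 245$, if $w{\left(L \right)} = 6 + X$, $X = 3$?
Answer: $147$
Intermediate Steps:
$w{\left(L \right)} = 9$ ($w{\left(L \right)} = 6 + 3 = 9$)
$x = 9$ ($x = 9 \cdot 1 = 9$)
$\left(x - 107\right) + 245 = \left(9 - 107\right) + 245 = -98 + 245 = 147$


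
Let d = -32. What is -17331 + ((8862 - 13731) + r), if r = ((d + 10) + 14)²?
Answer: -22136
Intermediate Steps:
r = 64 (r = ((-32 + 10) + 14)² = (-22 + 14)² = (-8)² = 64)
-17331 + ((8862 - 13731) + r) = -17331 + ((8862 - 13731) + 64) = -17331 + (-4869 + 64) = -17331 - 4805 = -22136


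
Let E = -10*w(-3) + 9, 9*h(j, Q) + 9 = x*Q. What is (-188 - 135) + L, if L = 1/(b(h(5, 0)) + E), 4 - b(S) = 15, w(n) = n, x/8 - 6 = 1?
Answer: -9043/28 ≈ -322.96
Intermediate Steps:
x = 56 (x = 48 + 8*1 = 48 + 8 = 56)
h(j, Q) = -1 + 56*Q/9 (h(j, Q) = -1 + (56*Q)/9 = -1 + 56*Q/9)
b(S) = -11 (b(S) = 4 - 1*15 = 4 - 15 = -11)
E = 39 (E = -10*(-3) + 9 = 30 + 9 = 39)
L = 1/28 (L = 1/(-11 + 39) = 1/28 ≈ 0.035714)
(-188 - 135) + L = (-188 - 135) + 1/28 = -323 + 1/28 = -9043/28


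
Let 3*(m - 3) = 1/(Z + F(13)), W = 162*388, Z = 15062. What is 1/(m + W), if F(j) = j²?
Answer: 45693/2872216288 ≈ 1.5909e-5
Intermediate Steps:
W = 62856
m = 137080/45693 (m = 3 + 1/(3*(15062 + 13²)) = 3 + 1/(3*(15062 + 169)) = 3 + (⅓)/15231 = 3 + (⅓)*(1/15231) = 3 + 1/45693 = 137080/45693 ≈ 3.0000)
1/(m + W) = 1/(137080/45693 + 62856) = 1/(2872216288/45693) = 45693/2872216288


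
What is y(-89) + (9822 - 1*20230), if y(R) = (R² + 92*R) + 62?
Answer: -10613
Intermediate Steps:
y(R) = 62 + R² + 92*R
y(-89) + (9822 - 1*20230) = (62 + (-89)² + 92*(-89)) + (9822 - 1*20230) = (62 + 7921 - 8188) + (9822 - 20230) = -205 - 10408 = -10613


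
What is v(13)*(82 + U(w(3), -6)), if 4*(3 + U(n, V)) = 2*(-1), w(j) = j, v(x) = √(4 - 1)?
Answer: 157*√3/2 ≈ 135.97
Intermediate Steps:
v(x) = √3
U(n, V) = -7/2 (U(n, V) = -3 + (2*(-1))/4 = -3 + (¼)*(-2) = -3 - ½ = -7/2)
v(13)*(82 + U(w(3), -6)) = √3*(82 - 7/2) = √3*(157/2) = 157*√3/2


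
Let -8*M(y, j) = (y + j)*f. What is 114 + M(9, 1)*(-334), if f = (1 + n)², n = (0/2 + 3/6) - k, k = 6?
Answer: 68547/8 ≈ 8568.4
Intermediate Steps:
n = -11/2 (n = (0/2 + 3/6) - 1*6 = (0*(½) + 3*(⅙)) - 6 = (0 + ½) - 6 = ½ - 6 = -11/2 ≈ -5.5000)
f = 81/4 (f = (1 - 11/2)² = (-9/2)² = 81/4 ≈ 20.250)
M(y, j) = -81*j/32 - 81*y/32 (M(y, j) = -(y + j)*81/(8*4) = -(j + y)*81/(8*4) = -(81*j/4 + 81*y/4)/8 = -81*j/32 - 81*y/32)
114 + M(9, 1)*(-334) = 114 + (-81/32*1 - 81/32*9)*(-334) = 114 + (-81/32 - 729/32)*(-334) = 114 - 405/16*(-334) = 114 + 67635/8 = 68547/8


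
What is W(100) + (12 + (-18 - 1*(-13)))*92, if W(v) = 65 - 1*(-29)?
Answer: 738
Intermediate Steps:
W(v) = 94 (W(v) = 65 + 29 = 94)
W(100) + (12 + (-18 - 1*(-13)))*92 = 94 + (12 + (-18 - 1*(-13)))*92 = 94 + (12 + (-18 + 13))*92 = 94 + (12 - 5)*92 = 94 + 7*92 = 94 + 644 = 738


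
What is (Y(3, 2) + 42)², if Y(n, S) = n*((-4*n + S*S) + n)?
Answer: 729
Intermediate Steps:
Y(n, S) = n*(S² - 3*n) (Y(n, S) = n*((-4*n + S²) + n) = n*((S² - 4*n) + n) = n*(S² - 3*n))
(Y(3, 2) + 42)² = (3*(2² - 3*3) + 42)² = (3*(4 - 9) + 42)² = (3*(-5) + 42)² = (-15 + 42)² = 27² = 729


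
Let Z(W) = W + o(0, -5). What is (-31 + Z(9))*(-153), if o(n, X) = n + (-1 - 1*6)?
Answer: 4437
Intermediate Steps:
o(n, X) = -7 + n (o(n, X) = n + (-1 - 6) = n - 7 = -7 + n)
Z(W) = -7 + W (Z(W) = W + (-7 + 0) = W - 7 = -7 + W)
(-31 + Z(9))*(-153) = (-31 + (-7 + 9))*(-153) = (-31 + 2)*(-153) = -29*(-153) = 4437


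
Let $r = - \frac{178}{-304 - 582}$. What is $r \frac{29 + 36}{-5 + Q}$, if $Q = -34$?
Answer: $- \frac{445}{1329} \approx -0.33484$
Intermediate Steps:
$r = \frac{89}{443}$ ($r = - \frac{178}{-304 - 582} = - \frac{178}{-886} = \left(-178\right) \left(- \frac{1}{886}\right) = \frac{89}{443} \approx 0.2009$)
$r \frac{29 + 36}{-5 + Q} = \frac{89 \frac{29 + 36}{-5 - 34}}{443} = \frac{89 \frac{65}{-39}}{443} = \frac{89 \cdot 65 \left(- \frac{1}{39}\right)}{443} = \frac{89}{443} \left(- \frac{5}{3}\right) = - \frac{445}{1329}$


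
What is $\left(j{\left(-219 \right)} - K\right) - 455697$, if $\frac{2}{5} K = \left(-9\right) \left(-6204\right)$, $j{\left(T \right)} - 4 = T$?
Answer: $-595502$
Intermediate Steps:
$j{\left(T \right)} = 4 + T$
$K = 139590$ ($K = \frac{5 \left(\left(-9\right) \left(-6204\right)\right)}{2} = \frac{5}{2} \cdot 55836 = 139590$)
$\left(j{\left(-219 \right)} - K\right) - 455697 = \left(\left(4 - 219\right) - 139590\right) - 455697 = \left(-215 - 139590\right) - 455697 = -139805 - 455697 = -595502$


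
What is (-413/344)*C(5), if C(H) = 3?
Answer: -1239/344 ≈ -3.6017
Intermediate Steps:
(-413/344)*C(5) = -413/344*3 = -1239/344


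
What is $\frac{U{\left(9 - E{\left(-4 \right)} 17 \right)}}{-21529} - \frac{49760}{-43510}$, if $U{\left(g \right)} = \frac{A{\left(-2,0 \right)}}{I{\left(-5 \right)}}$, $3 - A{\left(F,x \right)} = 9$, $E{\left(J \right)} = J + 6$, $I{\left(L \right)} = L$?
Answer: $\frac{535615414}{468363395} \approx 1.1436$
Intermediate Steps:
$E{\left(J \right)} = 6 + J$
$A{\left(F,x \right)} = -6$ ($A{\left(F,x \right)} = 3 - 9 = -6$)
$U{\left(g \right)} = \frac{6}{5}$ ($U{\left(g \right)} = - \frac{6}{-5} = \left(-6\right) \left(- \frac{1}{5}\right) = \frac{6}{5}$)
$\frac{U{\left(9 - E{\left(-4 \right)} 17 \right)}}{-21529} - \frac{49760}{-43510} = \frac{6}{5 \left(-21529\right)} - \frac{49760}{-43510} = \frac{6}{5} \left(- \frac{1}{21529}\right) - - \frac{4976}{4351} = - \frac{6}{107645} + \frac{4976}{4351} = \frac{535615414}{468363395}$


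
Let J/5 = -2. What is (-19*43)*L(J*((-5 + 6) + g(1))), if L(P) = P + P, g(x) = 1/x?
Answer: 32680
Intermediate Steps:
J = -10 (J = 5*(-2) = -10)
L(P) = 2*P
(-19*43)*L(J*((-5 + 6) + g(1))) = (-19*43)*(2*(-10*((-5 + 6) + 1/1))) = -1634*(-10*(1 + 1)) = -1634*(-10*2) = -1634*(-20) = -817*(-40) = 32680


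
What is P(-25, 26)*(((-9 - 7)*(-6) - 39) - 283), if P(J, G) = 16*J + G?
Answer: 84524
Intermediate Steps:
P(J, G) = G + 16*J
P(-25, 26)*(((-9 - 7)*(-6) - 39) - 283) = (26 + 16*(-25))*(((-9 - 7)*(-6) - 39) - 283) = (26 - 400)*((-16*(-6) - 39) - 283) = -374*((96 - 39) - 283) = -374*(57 - 283) = -374*(-226) = 84524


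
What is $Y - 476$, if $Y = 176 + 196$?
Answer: $-104$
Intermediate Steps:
$Y = 372$
$Y - 476 = 372 - 476 = -104$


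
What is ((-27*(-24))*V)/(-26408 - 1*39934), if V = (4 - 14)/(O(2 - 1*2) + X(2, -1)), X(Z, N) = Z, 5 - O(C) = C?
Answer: 1080/77399 ≈ 0.013954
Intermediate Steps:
O(C) = 5 - C
V = -10/7 (V = (4 - 14)/((5 - (2 - 1*2)) + 2) = -10/((5 - (2 - 2)) + 2) = -10/((5 - 1*0) + 2) = -10/((5 + 0) + 2) = -10/(5 + 2) = -10/7 ≈ -1.4286)
((-27*(-24))*V)/(-26408 - 1*39934) = (-27*(-24)*(-10/7))/(-26408 - 1*39934) = (648*(-10/7))/(-26408 - 39934) = -6480/7/(-66342) = -6480/7*(-1/66342) = 1080/77399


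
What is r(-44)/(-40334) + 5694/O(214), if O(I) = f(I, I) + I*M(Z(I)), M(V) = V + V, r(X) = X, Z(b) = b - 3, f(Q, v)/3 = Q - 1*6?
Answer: 58415701/916912822 ≈ 0.063709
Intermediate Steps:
f(Q, v) = -18 + 3*Q (f(Q, v) = 3*(Q - 1*6) = 3*(Q - 6) = 3*(-6 + Q) = -18 + 3*Q)
Z(b) = -3 + b
M(V) = 2*V
O(I) = -18 + 3*I + I*(-6 + 2*I) (O(I) = (-18 + 3*I) + I*(2*(-3 + I)) = (-18 + 3*I) + I*(-6 + 2*I) = -18 + 3*I + I*(-6 + 2*I))
r(-44)/(-40334) + 5694/O(214) = -44/(-40334) + 5694/(-18 - 3*214 + 2*214**2) = -44*(-1/40334) + 5694/(-18 - 642 + 2*45796) = 22/20167 + 5694/(-18 - 642 + 91592) = 22/20167 + 5694/90932 = 22/20167 + 5694*(1/90932) = 22/20167 + 2847/45466 = 58415701/916912822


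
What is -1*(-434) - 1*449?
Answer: -15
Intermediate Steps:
-1*(-434) - 1*449 = 434 - 449 = -15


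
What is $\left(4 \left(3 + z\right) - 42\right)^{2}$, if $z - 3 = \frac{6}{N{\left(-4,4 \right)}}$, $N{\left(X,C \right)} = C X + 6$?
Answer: $\frac{10404}{25} \approx 416.16$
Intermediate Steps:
$N{\left(X,C \right)} = 6 + C X$
$z = \frac{12}{5}$ ($z = 3 + \frac{6}{6 + 4 \left(-4\right)} = 3 + \frac{6}{6 - 16} = 3 + \frac{6}{-10} = 3 + 6 \left(- \frac{1}{10}\right) = 3 - \frac{3}{5} = \frac{12}{5} \approx 2.4$)
$\left(4 \left(3 + z\right) - 42\right)^{2} = \left(4 \left(3 + \frac{12}{5}\right) - 42\right)^{2} = \left(4 \cdot \frac{27}{5} - 42\right)^{2} = \left(\frac{108}{5} - 42\right)^{2} = \left(- \frac{102}{5}\right)^{2} = \frac{10404}{25}$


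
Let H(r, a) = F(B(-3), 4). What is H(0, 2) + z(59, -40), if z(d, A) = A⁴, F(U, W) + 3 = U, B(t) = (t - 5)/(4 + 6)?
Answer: 12799981/5 ≈ 2.5600e+6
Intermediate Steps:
B(t) = -½ + t/10 (B(t) = (-5 + t)/10 = (-5 + t)*(⅒) = -½ + t/10)
F(U, W) = -3 + U
H(r, a) = -19/5 (H(r, a) = -3 + (-½ + (⅒)*(-3)) = -3 + (-½ - 3/10) = -3 - ⅘ = -19/5)
H(0, 2) + z(59, -40) = -19/5 + (-40)⁴ = -19/5 + 2560000 = 12799981/5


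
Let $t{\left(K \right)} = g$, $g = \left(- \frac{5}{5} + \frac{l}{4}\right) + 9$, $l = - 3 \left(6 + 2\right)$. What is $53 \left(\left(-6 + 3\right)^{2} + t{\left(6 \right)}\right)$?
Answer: $583$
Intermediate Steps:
$l = -24$ ($l = \left(-3\right) 8 = -24$)
$g = 2$ ($g = \left(- \frac{5}{5} - \frac{24}{4}\right) + 9 = \left(\left(-5\right) \frac{1}{5} - 6\right) + 9 = \left(-1 - 6\right) + 9 = -7 + 9 = 2$)
$t{\left(K \right)} = 2$
$53 \left(\left(-6 + 3\right)^{2} + t{\left(6 \right)}\right) = 53 \left(\left(-6 + 3\right)^{2} + 2\right) = 53 \left(\left(-3\right)^{2} + 2\right) = 53 \left(9 + 2\right) = 53 \cdot 11 = 583$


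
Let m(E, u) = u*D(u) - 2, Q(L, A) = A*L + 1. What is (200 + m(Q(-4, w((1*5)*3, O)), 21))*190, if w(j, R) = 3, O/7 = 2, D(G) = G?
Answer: 121410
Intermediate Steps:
O = 14 (O = 7*2 = 14)
Q(L, A) = 1 + A*L
m(E, u) = -2 + u**2 (m(E, u) = u*u - 2 = u**2 - 2 = -2 + u**2)
(200 + m(Q(-4, w((1*5)*3, O)), 21))*190 = (200 + (-2 + 21**2))*190 = (200 + (-2 + 441))*190 = (200 + 439)*190 = 639*190 = 121410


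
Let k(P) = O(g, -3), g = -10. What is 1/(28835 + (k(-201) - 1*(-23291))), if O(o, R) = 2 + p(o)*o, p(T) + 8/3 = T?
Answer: 3/156764 ≈ 1.9137e-5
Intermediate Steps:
p(T) = -8/3 + T
O(o, R) = 2 + o*(-8/3 + o) (O(o, R) = 2 + (-8/3 + o)*o = 2 + o*(-8/3 + o))
k(P) = 386/3 (k(P) = 2 + (⅓)*(-10)*(-8 + 3*(-10)) = 2 + (⅓)*(-10)*(-8 - 30) = 2 + (⅓)*(-10)*(-38) = 2 + 380/3 = 386/3)
1/(28835 + (k(-201) - 1*(-23291))) = 1/(28835 + (386/3 - 1*(-23291))) = 1/(28835 + (386/3 + 23291)) = 1/(28835 + 70259/3) = 1/(156764/3) = 3/156764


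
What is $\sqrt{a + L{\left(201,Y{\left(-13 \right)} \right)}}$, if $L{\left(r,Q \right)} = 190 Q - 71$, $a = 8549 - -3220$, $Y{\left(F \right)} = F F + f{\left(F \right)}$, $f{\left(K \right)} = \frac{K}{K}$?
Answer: $\sqrt{43998} \approx 209.76$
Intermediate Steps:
$f{\left(K \right)} = 1$
$Y{\left(F \right)} = 1 + F^{2}$ ($Y{\left(F \right)} = F F + 1 = F^{2} + 1 = 1 + F^{2}$)
$a = 11769$ ($a = 8549 + 3220 = 11769$)
$L{\left(r,Q \right)} = -71 + 190 Q$
$\sqrt{a + L{\left(201,Y{\left(-13 \right)} \right)}} = \sqrt{11769 - \left(71 - 190 \left(1 + \left(-13\right)^{2}\right)\right)} = \sqrt{11769 - \left(71 - 190 \left(1 + 169\right)\right)} = \sqrt{11769 + \left(-71 + 190 \cdot 170\right)} = \sqrt{11769 + \left(-71 + 32300\right)} = \sqrt{11769 + 32229} = \sqrt{43998}$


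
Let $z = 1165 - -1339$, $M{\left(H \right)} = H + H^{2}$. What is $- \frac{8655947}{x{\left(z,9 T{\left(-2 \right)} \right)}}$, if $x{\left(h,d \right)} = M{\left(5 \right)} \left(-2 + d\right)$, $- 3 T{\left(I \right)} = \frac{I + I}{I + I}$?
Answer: $\frac{8655947}{150} \approx 57706.0$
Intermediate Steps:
$T{\left(I \right)} = - \frac{1}{3}$ ($T{\left(I \right)} = - \frac{\left(I + I\right) \frac{1}{I + I}}{3} = - \frac{2 I \frac{1}{2 I}}{3} = \left(- \frac{1}{3}\right) 1 = - \frac{1}{3}$)
$z = 2504$ ($z = 1165 + 1339 = 2504$)
$x{\left(h,d \right)} = -60 + 30 d$ ($x{\left(h,d \right)} = 5 \left(1 + 5\right) \left(-2 + d\right) = 5 \cdot 6 \left(-2 + d\right) = 30 \left(-2 + d\right) = -60 + 30 d$)
$- \frac{8655947}{x{\left(z,9 T{\left(-2 \right)} \right)}} = - \frac{8655947}{-60 + 30 \cdot 9 \left(- \frac{1}{3}\right)} = - \frac{8655947}{-60 + 30 \left(-3\right)} = - \frac{8655947}{-60 - 90} = - \frac{8655947}{-150} = \left(-8655947\right) \left(- \frac{1}{150}\right) = \frac{8655947}{150}$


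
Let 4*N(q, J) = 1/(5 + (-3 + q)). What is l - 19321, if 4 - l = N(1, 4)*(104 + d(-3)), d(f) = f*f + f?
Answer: -115957/6 ≈ -19326.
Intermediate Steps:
d(f) = f + f**2 (d(f) = f**2 + f = f + f**2)
N(q, J) = 1/(4*(2 + q)) (N(q, J) = 1/(4*(5 + (-3 + q))) = 1/(4*(2 + q)))
l = -31/6 (l = 4 - 1/(4*(2 + 1))*(104 - 3*(1 - 3)) = 4 - (1/4)/3*(104 - 3*(-2)) = 4 - (1/4)*(1/3)*(104 + 6) = 4 - 110/12 = 4 - 1*55/6 = 4 - 55/6 = -31/6 ≈ -5.1667)
l - 19321 = -31/6 - 19321 = -115957/6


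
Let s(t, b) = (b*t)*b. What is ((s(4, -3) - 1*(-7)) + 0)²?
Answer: 1849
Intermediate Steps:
s(t, b) = t*b²
((s(4, -3) - 1*(-7)) + 0)² = ((4*(-3)² - 1*(-7)) + 0)² = ((4*9 + 7) + 0)² = ((36 + 7) + 0)² = (43 + 0)² = 43² = 1849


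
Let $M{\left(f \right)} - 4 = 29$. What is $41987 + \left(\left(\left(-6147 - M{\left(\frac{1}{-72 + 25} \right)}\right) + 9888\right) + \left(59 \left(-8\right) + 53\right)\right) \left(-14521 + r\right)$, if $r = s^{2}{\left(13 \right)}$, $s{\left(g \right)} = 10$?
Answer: $-47388682$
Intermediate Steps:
$M{\left(f \right)} = 33$ ($M{\left(f \right)} = 4 + 29 = 33$)
$r = 100$ ($r = 10^{2} = 100$)
$41987 + \left(\left(\left(-6147 - M{\left(\frac{1}{-72 + 25} \right)}\right) + 9888\right) + \left(59 \left(-8\right) + 53\right)\right) \left(-14521 + r\right) = 41987 + \left(\left(\left(-6147 - 33\right) + 9888\right) + \left(59 \left(-8\right) + 53\right)\right) \left(-14521 + 100\right) = 41987 + \left(\left(\left(-6147 - 33\right) + 9888\right) + \left(-472 + 53\right)\right) \left(-14421\right) = 41987 + \left(\left(-6180 + 9888\right) - 419\right) \left(-14421\right) = 41987 + \left(3708 - 419\right) \left(-14421\right) = 41987 + 3289 \left(-14421\right) = 41987 - 47430669 = -47388682$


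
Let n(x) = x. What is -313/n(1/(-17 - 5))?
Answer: 6886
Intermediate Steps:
-313/n(1/(-17 - 5)) = -313/(1/(-17 - 5)) = -313/(1/(-22)) = -313/(-1/22) = -313*(-22) = 6886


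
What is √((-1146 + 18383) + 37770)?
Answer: √55007 ≈ 234.54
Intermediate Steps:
√((-1146 + 18383) + 37770) = √(17237 + 37770) = √55007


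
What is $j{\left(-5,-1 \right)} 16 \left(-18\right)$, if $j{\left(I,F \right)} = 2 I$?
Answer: $2880$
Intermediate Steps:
$j{\left(-5,-1 \right)} 16 \left(-18\right) = 2 \left(-5\right) 16 \left(-18\right) = \left(-10\right) 16 \left(-18\right) = \left(-160\right) \left(-18\right) = 2880$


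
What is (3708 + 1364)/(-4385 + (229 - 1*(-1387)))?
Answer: -5072/2769 ≈ -1.8317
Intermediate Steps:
(3708 + 1364)/(-4385 + (229 - 1*(-1387))) = 5072/(-4385 + (229 + 1387)) = 5072/(-4385 + 1616) = 5072/(-2769) = 5072*(-1/2769) = -5072/2769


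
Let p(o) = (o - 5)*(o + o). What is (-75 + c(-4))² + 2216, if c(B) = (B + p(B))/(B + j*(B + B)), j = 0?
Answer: 10680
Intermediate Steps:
p(o) = 2*o*(-5 + o) (p(o) = (-5 + o)*(2*o) = 2*o*(-5 + o))
c(B) = (B + 2*B*(-5 + B))/B (c(B) = (B + 2*B*(-5 + B))/(B + 0*(B + B)) = (B + 2*B*(-5 + B))/(B + 0*(2*B)) = (B + 2*B*(-5 + B))/(B + 0) = (B + 2*B*(-5 + B))/B)
(-75 + c(-4))² + 2216 = (-75 + (-9 + 2*(-4)))² + 2216 = (-75 + (-9 - 8))² + 2216 = (-75 - 17)² + 2216 = (-92)² + 2216 = 8464 + 2216 = 10680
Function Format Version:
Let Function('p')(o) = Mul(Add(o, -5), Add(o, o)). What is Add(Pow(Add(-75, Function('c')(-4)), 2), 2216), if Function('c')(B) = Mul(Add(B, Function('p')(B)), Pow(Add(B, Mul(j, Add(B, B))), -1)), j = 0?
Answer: 10680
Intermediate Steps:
Function('p')(o) = Mul(2, o, Add(-5, o)) (Function('p')(o) = Mul(Add(-5, o), Mul(2, o)) = Mul(2, o, Add(-5, o)))
Function('c')(B) = Mul(Pow(B, -1), Add(B, Mul(2, B, Add(-5, B)))) (Function('c')(B) = Mul(Add(B, Mul(2, B, Add(-5, B))), Pow(Add(B, Mul(0, Add(B, B))), -1)) = Mul(Add(B, Mul(2, B, Add(-5, B))), Pow(Add(B, Mul(0, Mul(2, B))), -1)) = Mul(Add(B, Mul(2, B, Add(-5, B))), Pow(Add(B, 0), -1)) = Mul(Add(B, Mul(2, B, Add(-5, B))), Pow(B, -1)) = Mul(Pow(B, -1), Add(B, Mul(2, B, Add(-5, B)))))
Add(Pow(Add(-75, Function('c')(-4)), 2), 2216) = Add(Pow(Add(-75, Add(-9, Mul(2, -4))), 2), 2216) = Add(Pow(Add(-75, Add(-9, -8)), 2), 2216) = Add(Pow(Add(-75, -17), 2), 2216) = Add(Pow(-92, 2), 2216) = Add(8464, 2216) = 10680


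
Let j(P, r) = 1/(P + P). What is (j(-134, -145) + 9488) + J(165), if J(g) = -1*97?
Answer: 2516787/268 ≈ 9391.0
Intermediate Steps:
j(P, r) = 1/(2*P)
J(g) = -97
(j(-134, -145) + 9488) + J(165) = ((½)/(-134) + 9488) - 97 = ((½)*(-1/134) + 9488) - 97 = (-1/268 + 9488) - 97 = 2542783/268 - 97 = 2516787/268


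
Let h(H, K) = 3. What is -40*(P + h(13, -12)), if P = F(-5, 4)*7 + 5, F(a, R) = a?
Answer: 1080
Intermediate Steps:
P = -30 (P = -5*7 + 5 = -35 + 5 = -30)
-40*(P + h(13, -12)) = -40*(-30 + 3) = -40*(-27) = 1080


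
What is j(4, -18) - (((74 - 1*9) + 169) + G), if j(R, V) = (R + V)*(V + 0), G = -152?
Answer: 170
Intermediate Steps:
j(R, V) = V*(R + V) (j(R, V) = (R + V)*V = V*(R + V))
j(4, -18) - (((74 - 1*9) + 169) + G) = -18*(4 - 18) - (((74 - 1*9) + 169) - 152) = -18*(-14) - (((74 - 9) + 169) - 152) = 252 - ((65 + 169) - 152) = 252 - (234 - 152) = 252 - 1*82 = 252 - 82 = 170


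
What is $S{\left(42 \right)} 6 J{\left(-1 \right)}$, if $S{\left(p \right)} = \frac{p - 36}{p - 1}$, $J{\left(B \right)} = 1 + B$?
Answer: $0$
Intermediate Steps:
$S{\left(p \right)} = \frac{-36 + p}{-1 + p}$
$S{\left(42 \right)} 6 J{\left(-1 \right)} = \frac{-36 + 42}{-1 + 42} \cdot 6 \left(1 - 1\right) = \frac{1}{41} \cdot 6 \cdot 6 \cdot 0 = \frac{1}{41} \cdot 6 \cdot 0 = \frac{6}{41} \cdot 0 = 0$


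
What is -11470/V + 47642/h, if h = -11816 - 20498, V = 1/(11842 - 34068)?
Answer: 4118939854719/16157 ≈ 2.5493e+8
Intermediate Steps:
V = -1/22226 (V = 1/(-22226) = -1/22226 ≈ -4.4992e-5)
h = -32314
-11470/V + 47642/h = -11470/(-1/22226) + 47642/(-32314) = -11470*(-22226) + 47642*(-1/32314) = 254932220 - 23821/16157 = 4118939854719/16157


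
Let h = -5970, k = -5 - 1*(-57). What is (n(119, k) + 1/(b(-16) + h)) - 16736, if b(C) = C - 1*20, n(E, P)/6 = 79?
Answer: -97669573/6006 ≈ -16262.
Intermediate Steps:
k = 52 (k = -5 + 57 = 52)
n(E, P) = 474 (n(E, P) = 6*79 = 474)
b(C) = -20 + C (b(C) = C - 20 = -20 + C)
(n(119, k) + 1/(b(-16) + h)) - 16736 = (474 + 1/((-20 - 16) - 5970)) - 16736 = (474 + 1/(-36 - 5970)) - 16736 = (474 + 1/(-6006)) - 16736 = (474 - 1/6006) - 16736 = 2846843/6006 - 16736 = -97669573/6006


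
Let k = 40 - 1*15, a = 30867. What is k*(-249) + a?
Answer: 24642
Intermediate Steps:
k = 25 (k = 40 - 15 = 25)
k*(-249) + a = 25*(-249) + 30867 = -6225 + 30867 = 24642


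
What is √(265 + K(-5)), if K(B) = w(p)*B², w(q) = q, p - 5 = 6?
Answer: 6*√15 ≈ 23.238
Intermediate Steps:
p = 11 (p = 5 + 6 = 11)
K(B) = 11*B²
√(265 + K(-5)) = √(265 + 11*(-5)²) = √(265 + 11*25) = √(265 + 275) = √540 = 6*√15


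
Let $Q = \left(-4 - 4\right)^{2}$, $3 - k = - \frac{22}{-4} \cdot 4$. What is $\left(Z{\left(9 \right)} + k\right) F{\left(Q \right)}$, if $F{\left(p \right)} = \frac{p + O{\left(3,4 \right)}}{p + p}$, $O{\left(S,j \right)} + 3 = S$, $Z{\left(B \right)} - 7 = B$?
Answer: $- \frac{3}{2} \approx -1.5$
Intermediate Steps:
$k = -19$ ($k = 3 - - \frac{22}{-4} \cdot 4 = 3 - \left(-22\right) \left(- \frac{1}{4}\right) 4 = 3 - \frac{11}{2} \cdot 4 = 3 - 22 = -19$)
$Q = 64$ ($Q = \left(-8\right)^{2} = 64$)
$Z{\left(B \right)} = 7 + B$
$O{\left(S,j \right)} = -3 + S$
$F{\left(p \right)} = \frac{1}{2}$ ($F{\left(p \right)} = \frac{p + \left(-3 + 3\right)}{p + p} = \frac{p + 0}{2 p} = p \frac{1}{2 p} = \frac{1}{2}$)
$\left(Z{\left(9 \right)} + k\right) F{\left(Q \right)} = \left(\left(7 + 9\right) - 19\right) \frac{1}{2} = \left(16 - 19\right) \frac{1}{2} = \left(-3\right) \frac{1}{2} = - \frac{3}{2}$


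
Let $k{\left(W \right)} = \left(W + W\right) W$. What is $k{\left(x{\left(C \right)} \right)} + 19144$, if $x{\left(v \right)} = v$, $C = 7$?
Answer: $19242$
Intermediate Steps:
$k{\left(W \right)} = 2 W^{2}$ ($k{\left(W \right)} = 2 W W = 2 W^{2}$)
$k{\left(x{\left(C \right)} \right)} + 19144 = 2 \cdot 7^{2} + 19144 = 2 \cdot 49 + 19144 = 98 + 19144 = 19242$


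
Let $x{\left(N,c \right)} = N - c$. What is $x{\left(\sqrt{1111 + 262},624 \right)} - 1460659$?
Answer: $-1461283 + \sqrt{1373} \approx -1.4612 \cdot 10^{6}$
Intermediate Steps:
$x{\left(\sqrt{1111 + 262},624 \right)} - 1460659 = \left(\sqrt{1111 + 262} - 624\right) - 1460659 = \left(\sqrt{1373} - 624\right) - 1460659 = \left(-624 + \sqrt{1373}\right) - 1460659 = -1461283 + \sqrt{1373}$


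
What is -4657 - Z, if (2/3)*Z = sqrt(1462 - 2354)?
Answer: -4657 - 3*I*sqrt(223) ≈ -4657.0 - 44.8*I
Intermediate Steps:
Z = 3*I*sqrt(223) (Z = 3*sqrt(1462 - 2354)/2 = 3*sqrt(-892)/2 = 3*(2*I*sqrt(223))/2 = 3*I*sqrt(223) ≈ 44.8*I)
-4657 - Z = -4657 - 3*I*sqrt(223)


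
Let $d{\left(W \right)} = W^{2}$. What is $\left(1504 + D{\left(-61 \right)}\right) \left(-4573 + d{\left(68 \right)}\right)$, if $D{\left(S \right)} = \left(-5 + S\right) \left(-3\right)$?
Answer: $86802$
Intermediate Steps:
$D{\left(S \right)} = 15 - 3 S$
$\left(1504 + D{\left(-61 \right)}\right) \left(-4573 + d{\left(68 \right)}\right) = \left(1504 + \left(15 - -183\right)\right) \left(-4573 + 68^{2}\right) = \left(1504 + \left(15 + 183\right)\right) \left(-4573 + 4624\right) = \left(1504 + 198\right) 51 = 1702 \cdot 51 = 86802$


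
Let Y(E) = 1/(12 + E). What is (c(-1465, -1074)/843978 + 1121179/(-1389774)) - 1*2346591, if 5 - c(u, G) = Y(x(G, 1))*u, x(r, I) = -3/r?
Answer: -985591538183465951374/420009792678057 ≈ -2.3466e+6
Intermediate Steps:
c(u, G) = 5 - u/(12 - 3/G)
(c(-1465, -1074)/843978 + 1121179/(-1389774)) - 1*2346591 = ((5 - 1*(-1465)/(12 - 3/(-1074)))/843978 + 1121179/(-1389774)) - 1*2346591 = ((5 - 1*(-1465)/(12 - 3*(-1/1074)))*(1/843978) + 1121179*(-1/1389774)) - 2346591 = ((5 - 1*(-1465)/(12 + 1/358))*(1/843978) - 1121179/1389774) - 2346591 = ((5 - 1*(-1465)/4297/358)*(1/843978) - 1121179/1389774) - 2346591 = ((5 - 1*(-1465)*358/4297)*(1/843978) - 1121179/1389774) - 2346591 = ((5 + 524470/4297)*(1/843978) - 1121179/1389774) - 2346591 = ((545955/4297)*(1/843978) - 1121179/1389774) - 2346591 = (181985/1208857822 - 1121179/1389774) - 2346591 = -338773271497687/420009792678057 - 2346591 = -985591538183465951374/420009792678057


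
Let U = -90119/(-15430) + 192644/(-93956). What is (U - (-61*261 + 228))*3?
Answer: 17067211119213/362435270 ≈ 47090.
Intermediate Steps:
U = 1373680961/362435270 (U = -90119*(-1/15430) + 192644*(-1/93956) = 90119/15430 - 48161/23489 = 1373680961/362435270 ≈ 3.7901)
(U - (-61*261 + 228))*3 = (1373680961/362435270 - (-61*261 + 228))*3 = (1373680961/362435270 - (-15921 + 228))*3 = (1373680961/362435270 - 1*(-15693))*3 = (1373680961/362435270 + 15693)*3 = (5689070373071/362435270)*3 = 17067211119213/362435270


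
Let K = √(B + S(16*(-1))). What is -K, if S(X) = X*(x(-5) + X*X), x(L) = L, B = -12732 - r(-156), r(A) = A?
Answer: -4*I*√1037 ≈ -128.81*I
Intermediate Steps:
B = -12576 (B = -12732 - 1*(-156) = -12732 + 156 = -12576)
S(X) = X*(-5 + X²) (S(X) = X*(-5 + X*X) = X*(-5 + X²))
K = 4*I*√1037 (K = √(-12576 + (16*(-1))*(-5 + (16*(-1))²)) = √(-12576 - 16*(-5 + (-16)²)) = √(-12576 - 16*(-5 + 256)) = √(-12576 - 16*251) = √(-12576 - 4016) = √(-16592) = 4*I*√1037 ≈ 128.81*I)
-K = -4*I*√1037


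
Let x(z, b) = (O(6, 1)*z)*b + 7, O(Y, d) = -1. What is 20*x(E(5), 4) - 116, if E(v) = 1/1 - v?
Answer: 344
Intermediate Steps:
E(v) = 1 - v
x(z, b) = 7 - b*z (x(z, b) = (-z)*b + 7 = -b*z + 7 = 7 - b*z)
20*x(E(5), 4) - 116 = 20*(7 - 1*4*(1 - 1*5)) - 116 = 20*(7 - 1*4*(1 - 5)) - 116 = 20*(7 - 1*4*(-4)) - 116 = 20*(7 + 16) - 116 = 20*23 - 116 = 460 - 116 = 344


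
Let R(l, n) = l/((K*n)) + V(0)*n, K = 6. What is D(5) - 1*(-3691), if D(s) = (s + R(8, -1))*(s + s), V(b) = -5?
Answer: 11333/3 ≈ 3777.7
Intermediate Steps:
R(l, n) = -5*n + l/(6*n) (R(l, n) = l/((6*n)) - 5*n = (1/(6*n))*l - 5*n = l/(6*n) - 5*n = -5*n + l/(6*n))
D(s) = 2*s*(11/3 + s) (D(s) = (s + (-5*(-1) + (⅙)*8/(-1)))*(s + s) = (s + (5 + (⅙)*8*(-1)))*(2*s) = (s + (5 - 4/3))*(2*s) = (s + 11/3)*(2*s) = (11/3 + s)*(2*s) = 2*s*(11/3 + s))
D(5) - 1*(-3691) = (⅔)*5*(11 + 3*5) - 1*(-3691) = (⅔)*5*(11 + 15) + 3691 = (⅔)*5*26 + 3691 = 260/3 + 3691 = 11333/3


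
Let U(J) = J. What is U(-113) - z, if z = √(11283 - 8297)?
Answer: -113 - √2986 ≈ -167.64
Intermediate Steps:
z = √2986 ≈ 54.644
U(-113) - z = -113 - √2986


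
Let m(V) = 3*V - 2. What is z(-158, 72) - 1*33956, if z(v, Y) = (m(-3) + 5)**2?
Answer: -33920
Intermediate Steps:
m(V) = -2 + 3*V
z(v, Y) = 36 (z(v, Y) = ((-2 + 3*(-3)) + 5)**2 = ((-2 - 9) + 5)**2 = (-11 + 5)**2 = (-6)**2 = 36)
z(-158, 72) - 1*33956 = 36 - 1*33956 = 36 - 33956 = -33920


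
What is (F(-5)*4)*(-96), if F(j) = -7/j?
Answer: -2688/5 ≈ -537.60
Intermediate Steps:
(F(-5)*4)*(-96) = (-7/(-5)*4)*(-96) = (-7*(-⅕)*4)*(-96) = ((7/5)*4)*(-96) = (28/5)*(-96) = -2688/5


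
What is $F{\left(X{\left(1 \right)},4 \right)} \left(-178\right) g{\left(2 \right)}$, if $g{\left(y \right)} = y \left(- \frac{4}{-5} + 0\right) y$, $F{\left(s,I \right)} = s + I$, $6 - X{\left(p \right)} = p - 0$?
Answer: $- \frac{25632}{5} \approx -5126.4$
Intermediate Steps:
$X{\left(p \right)} = 6 - p$ ($X{\left(p \right)} = 6 - \left(p - 0\right) = 6 - \left(p + 0\right) = 6 - p$)
$F{\left(s,I \right)} = I + s$
$g{\left(y \right)} = \frac{4 y^{2}}{5}$ ($g{\left(y \right)} = y \left(\left(-4\right) \left(- \frac{1}{5}\right) + 0\right) y = y \left(\frac{4}{5} + 0\right) y = y \frac{4}{5} y = \frac{4 y}{5} y = \frac{4 y^{2}}{5}$)
$F{\left(X{\left(1 \right)},4 \right)} \left(-178\right) g{\left(2 \right)} = \left(4 + \left(6 - 1\right)\right) \left(-178\right) \frac{4 \cdot 2^{2}}{5} = \left(4 + \left(6 - 1\right)\right) \left(-178\right) \frac{4}{5} \cdot 4 = \left(4 + 5\right) \left(-178\right) \frac{16}{5} = 9 \left(-178\right) \frac{16}{5} = \left(-1602\right) \frac{16}{5} = - \frac{25632}{5}$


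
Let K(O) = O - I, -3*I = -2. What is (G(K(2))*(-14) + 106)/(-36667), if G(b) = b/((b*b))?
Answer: -191/73334 ≈ -0.0026045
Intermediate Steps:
I = ⅔ (I = -⅓*(-2) = ⅔ ≈ 0.66667)
K(O) = -⅔ + O (K(O) = O - 1*⅔ = O - ⅔ = -⅔ + O)
G(b) = 1/b (G(b) = b/(b²) = b/b² = 1/b)
(G(K(2))*(-14) + 106)/(-36667) = (-14/(-⅔ + 2) + 106)/(-36667) = (-14/(4/3) + 106)*(-1/36667) = ((¾)*(-14) + 106)*(-1/36667) = (-21/2 + 106)*(-1/36667) = (191/2)*(-1/36667) = -191/73334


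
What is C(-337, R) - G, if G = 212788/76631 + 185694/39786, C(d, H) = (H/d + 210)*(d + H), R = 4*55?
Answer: -4195641491016189/171243234257 ≈ -24501.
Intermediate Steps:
R = 220
C(d, H) = (210 + H/d)*(H + d)
G = 3782650047/508140161 (G = 212788*(1/76631) + 185694*(1/39786) = 212788/76631 + 30949/6631 = 3782650047/508140161 ≈ 7.4441)
C(-337, R) - G = (210*(-337) + 211*220 + 220**2/(-337)) - 1*3782650047/508140161 = (-70770 + 46420 + 48400*(-1/337)) - 3782650047/508140161 = (-70770 + 46420 - 48400/337) - 3782650047/508140161 = -8254350/337 - 3782650047/508140161 = -4195641491016189/171243234257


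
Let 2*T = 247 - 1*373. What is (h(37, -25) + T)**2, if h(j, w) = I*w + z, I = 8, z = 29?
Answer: 54756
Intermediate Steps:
T = -63 (T = (247 - 1*373)/2 = (247 - 373)/2 = (1/2)*(-126) = -63)
h(j, w) = 29 + 8*w (h(j, w) = 8*w + 29 = 29 + 8*w)
(h(37, -25) + T)**2 = ((29 + 8*(-25)) - 63)**2 = ((29 - 200) - 63)**2 = (-171 - 63)**2 = (-234)**2 = 54756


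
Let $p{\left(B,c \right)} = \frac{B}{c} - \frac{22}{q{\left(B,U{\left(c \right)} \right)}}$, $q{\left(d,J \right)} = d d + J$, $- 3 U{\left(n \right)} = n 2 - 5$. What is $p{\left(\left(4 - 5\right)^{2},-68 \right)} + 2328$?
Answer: $\frac{949631}{408} \approx 2327.5$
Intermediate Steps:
$U{\left(n \right)} = \frac{5}{3} - \frac{2 n}{3}$ ($U{\left(n \right)} = - \frac{n 2 - 5}{3} = - \frac{2 n - 5}{3} = - \frac{-5 + 2 n}{3} = \frac{5}{3} - \frac{2 n}{3}$)
$q{\left(d,J \right)} = J + d^{2}$ ($q{\left(d,J \right)} = d^{2} + J = J + d^{2}$)
$p{\left(B,c \right)} = - \frac{22}{\frac{5}{3} + B^{2} - \frac{2 c}{3}} + \frac{B}{c}$ ($p{\left(B,c \right)} = \frac{B}{c} - \frac{22}{\left(\frac{5}{3} - \frac{2 c}{3}\right) + B^{2}} = \frac{B}{c} - \frac{22}{\frac{5}{3} + B^{2} - \frac{2 c}{3}} = - \frac{22}{\frac{5}{3} + B^{2} - \frac{2 c}{3}} + \frac{B}{c}$)
$p{\left(\left(4 - 5\right)^{2},-68 \right)} + 2328 = \frac{\left(-66\right) \left(-68\right) + \left(4 - 5\right)^{2} \left(5 - -136 + 3 \left(\left(4 - 5\right)^{2}\right)^{2}\right)}{\left(-68\right) \left(5 - -136 + 3 \left(\left(4 - 5\right)^{2}\right)^{2}\right)} + 2328 = - \frac{4488 + \left(-1\right)^{2} \left(5 + 136 + 3 \left(\left(-1\right)^{2}\right)^{2}\right)}{68 \left(5 + 136 + 3 \left(\left(-1\right)^{2}\right)^{2}\right)} + 2328 = - \frac{4488 + 1 \left(5 + 136 + 3 \cdot 1^{2}\right)}{68 \left(5 + 136 + 3 \cdot 1^{2}\right)} + 2328 = - \frac{4488 + 1 \left(5 + 136 + 3 \cdot 1\right)}{68 \left(5 + 136 + 3 \cdot 1\right)} + 2328 = - \frac{4488 + 1 \left(5 + 136 + 3\right)}{68 \left(5 + 136 + 3\right)} + 2328 = - \frac{4488 + 1 \cdot 144}{68 \cdot 144} + 2328 = \left(- \frac{1}{68}\right) \frac{1}{144} \left(4488 + 144\right) + 2328 = \left(- \frac{1}{68}\right) \frac{1}{144} \cdot 4632 + 2328 = - \frac{193}{408} + 2328 = \frac{949631}{408}$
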